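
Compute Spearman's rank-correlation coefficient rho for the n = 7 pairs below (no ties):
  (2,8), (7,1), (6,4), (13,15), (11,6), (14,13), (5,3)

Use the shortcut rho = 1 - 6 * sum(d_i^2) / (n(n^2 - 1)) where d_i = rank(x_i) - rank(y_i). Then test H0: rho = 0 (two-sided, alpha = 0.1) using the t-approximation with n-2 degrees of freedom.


Step 1: Rank x and y separately (midranks; no ties here).
rank(x): 2->1, 7->4, 6->3, 13->6, 11->5, 14->7, 5->2
rank(y): 8->5, 1->1, 4->3, 15->7, 6->4, 13->6, 3->2
Step 2: d_i = R_x(i) - R_y(i); compute d_i^2.
  (1-5)^2=16, (4-1)^2=9, (3-3)^2=0, (6-7)^2=1, (5-4)^2=1, (7-6)^2=1, (2-2)^2=0
sum(d^2) = 28.
Step 3: rho = 1 - 6*28 / (7*(7^2 - 1)) = 1 - 168/336 = 0.500000.
Step 4: Under H0, t = rho * sqrt((n-2)/(1-rho^2)) = 1.2910 ~ t(5).
Step 5: Two-sided p-value from the t-distribution with 5 df = 0.253170.
Step 6: alpha = 0.1. fail to reject H0.

rho = 0.5000, p = 0.253170, fail to reject H0 at alpha = 0.1.


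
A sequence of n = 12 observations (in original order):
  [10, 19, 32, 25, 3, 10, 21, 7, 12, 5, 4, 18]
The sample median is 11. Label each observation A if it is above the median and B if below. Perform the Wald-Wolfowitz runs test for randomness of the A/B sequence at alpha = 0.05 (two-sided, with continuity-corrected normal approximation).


Step 1: Compute median = 11; label A = above, B = below.
Labels in order: BAAABBABABBA  (n_A = 6, n_B = 6)
Step 2: Count runs R = 8.
Step 3: Under H0 (random ordering), E[R] = 2*n_A*n_B/(n_A+n_B) + 1 = 2*6*6/12 + 1 = 7.0000.
        Var[R] = 2*n_A*n_B*(2*n_A*n_B - n_A - n_B) / ((n_A+n_B)^2 * (n_A+n_B-1)) = 4320/1584 = 2.7273.
        SD[R] = 1.6514.
Step 4: Continuity-corrected z = (R - 0.5 - E[R]) / SD[R] = (8 - 0.5 - 7.0000) / 1.6514 = 0.3028.
Step 5: Two-sided p-value via normal approximation = 2*(1 - Phi(|z|)) = 0.762069.
Step 6: alpha = 0.05. fail to reject H0.

R = 8, z = 0.3028, p = 0.762069, fail to reject H0.


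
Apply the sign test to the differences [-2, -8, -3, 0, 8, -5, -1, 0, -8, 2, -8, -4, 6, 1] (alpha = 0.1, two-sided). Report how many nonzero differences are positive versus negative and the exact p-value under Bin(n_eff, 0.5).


Step 1: Discard zero differences. Original n = 14; n_eff = number of nonzero differences = 12.
Nonzero differences (with sign): -2, -8, -3, +8, -5, -1, -8, +2, -8, -4, +6, +1
Step 2: Count signs: positive = 4, negative = 8.
Step 3: Under H0: P(positive) = 0.5, so the number of positives S ~ Bin(12, 0.5).
Step 4: Two-sided exact p-value = sum of Bin(12,0.5) probabilities at or below the observed probability = 0.387695.
Step 5: alpha = 0.1. fail to reject H0.

n_eff = 12, pos = 4, neg = 8, p = 0.387695, fail to reject H0.


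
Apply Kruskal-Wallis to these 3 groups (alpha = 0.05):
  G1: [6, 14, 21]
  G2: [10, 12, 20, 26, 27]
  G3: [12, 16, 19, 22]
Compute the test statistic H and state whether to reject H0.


Step 1: Combine all N = 12 observations and assign midranks.
sorted (value, group, rank): (6,G1,1), (10,G2,2), (12,G2,3.5), (12,G3,3.5), (14,G1,5), (16,G3,6), (19,G3,7), (20,G2,8), (21,G1,9), (22,G3,10), (26,G2,11), (27,G2,12)
Step 2: Sum ranks within each group.
R_1 = 15 (n_1 = 3)
R_2 = 36.5 (n_2 = 5)
R_3 = 26.5 (n_3 = 4)
Step 3: H = 12/(N(N+1)) * sum(R_i^2/n_i) - 3(N+1)
     = 12/(12*13) * (15^2/3 + 36.5^2/5 + 26.5^2/4) - 3*13
     = 0.076923 * 517.013 - 39
     = 0.770192.
Step 4: Ties present; correction factor C = 1 - 6/(12^3 - 12) = 0.996503. Corrected H = 0.770192 / 0.996503 = 0.772895.
Step 5: Under H0, H ~ chi^2(2); p-value = 0.679466.
Step 6: alpha = 0.05. fail to reject H0.

H = 0.7729, df = 2, p = 0.679466, fail to reject H0.


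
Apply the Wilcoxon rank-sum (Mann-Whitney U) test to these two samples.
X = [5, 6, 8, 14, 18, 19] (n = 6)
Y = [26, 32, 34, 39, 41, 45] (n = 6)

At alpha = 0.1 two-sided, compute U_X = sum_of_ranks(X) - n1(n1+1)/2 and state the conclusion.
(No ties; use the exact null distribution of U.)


Step 1: Combine and sort all 12 observations; assign midranks.
sorted (value, group): (5,X), (6,X), (8,X), (14,X), (18,X), (19,X), (26,Y), (32,Y), (34,Y), (39,Y), (41,Y), (45,Y)
ranks: 5->1, 6->2, 8->3, 14->4, 18->5, 19->6, 26->7, 32->8, 34->9, 39->10, 41->11, 45->12
Step 2: Rank sum for X: R1 = 1 + 2 + 3 + 4 + 5 + 6 = 21.
Step 3: U_X = R1 - n1(n1+1)/2 = 21 - 6*7/2 = 21 - 21 = 0.
       U_Y = n1*n2 - U_X = 36 - 0 = 36.
Step 4: No ties, so the exact null distribution of U (based on enumerating the C(12,6) = 924 equally likely rank assignments) gives the two-sided p-value.
Step 5: p-value = 0.002165; compare to alpha = 0.1. reject H0.

U_X = 0, p = 0.002165, reject H0 at alpha = 0.1.


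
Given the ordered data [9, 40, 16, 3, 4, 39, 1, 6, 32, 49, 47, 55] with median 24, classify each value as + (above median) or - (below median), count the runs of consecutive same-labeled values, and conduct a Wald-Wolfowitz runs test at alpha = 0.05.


Step 1: Compute median = 24; label A = above, B = below.
Labels in order: BABBBABBAAAA  (n_A = 6, n_B = 6)
Step 2: Count runs R = 6.
Step 3: Under H0 (random ordering), E[R] = 2*n_A*n_B/(n_A+n_B) + 1 = 2*6*6/12 + 1 = 7.0000.
        Var[R] = 2*n_A*n_B*(2*n_A*n_B - n_A - n_B) / ((n_A+n_B)^2 * (n_A+n_B-1)) = 4320/1584 = 2.7273.
        SD[R] = 1.6514.
Step 4: Continuity-corrected z = (R + 0.5 - E[R]) / SD[R] = (6 + 0.5 - 7.0000) / 1.6514 = -0.3028.
Step 5: Two-sided p-value via normal approximation = 2*(1 - Phi(|z|)) = 0.762069.
Step 6: alpha = 0.05. fail to reject H0.

R = 6, z = -0.3028, p = 0.762069, fail to reject H0.


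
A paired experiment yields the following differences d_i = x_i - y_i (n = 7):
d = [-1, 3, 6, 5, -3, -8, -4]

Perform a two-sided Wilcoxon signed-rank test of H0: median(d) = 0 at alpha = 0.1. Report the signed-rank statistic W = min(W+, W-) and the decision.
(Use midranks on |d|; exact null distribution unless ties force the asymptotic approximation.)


Step 1: Drop any zero differences (none here) and take |d_i|.
|d| = [1, 3, 6, 5, 3, 8, 4]
Step 2: Midrank |d_i| (ties get averaged ranks).
ranks: |1|->1, |3|->2.5, |6|->6, |5|->5, |3|->2.5, |8|->7, |4|->4
Step 3: Attach original signs; sum ranks with positive sign and with negative sign.
W+ = 2.5 + 6 + 5 = 13.5
W- = 1 + 2.5 + 7 + 4 = 14.5
(Check: W+ + W- = 28 should equal n(n+1)/2 = 28.)
Step 4: Test statistic W = min(W+, W-) = 13.5.
Step 5: Ties in |d|, so use the tie-corrected normal approximation.
        E[W] = n(n+1)/4 = 7*8/4 = 14.
        Tie groups: |d|=3 (t=2); sum(t^3 - t) = 6.
        Var[W] = n(n+1)(2n+1)/24 - sum(t^3-t)/48 = 840/24 - 6/48 = 34.875.
        z = (W - E[W]) / sqrt(Var[W]) = (13.5 - 14) / 5.9055 = -0.0847.
        Two-sided p = 2*Phi(z) = 0.932526.
Step 6: alpha = 0.1. fail to reject H0.

W+ = 13.5, W- = 14.5, W = min = 13.5, p = 0.932526, fail to reject H0.


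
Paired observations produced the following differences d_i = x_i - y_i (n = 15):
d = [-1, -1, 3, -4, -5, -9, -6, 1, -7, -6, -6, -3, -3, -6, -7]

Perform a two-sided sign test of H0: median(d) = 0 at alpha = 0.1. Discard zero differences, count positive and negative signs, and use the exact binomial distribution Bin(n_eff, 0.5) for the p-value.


Step 1: Discard zero differences. Original n = 15; n_eff = number of nonzero differences = 15.
Nonzero differences (with sign): -1, -1, +3, -4, -5, -9, -6, +1, -7, -6, -6, -3, -3, -6, -7
Step 2: Count signs: positive = 2, negative = 13.
Step 3: Under H0: P(positive) = 0.5, so the number of positives S ~ Bin(15, 0.5).
Step 4: Two-sided exact p-value = sum of Bin(15,0.5) probabilities at or below the observed probability = 0.007385.
Step 5: alpha = 0.1. reject H0.

n_eff = 15, pos = 2, neg = 13, p = 0.007385, reject H0.


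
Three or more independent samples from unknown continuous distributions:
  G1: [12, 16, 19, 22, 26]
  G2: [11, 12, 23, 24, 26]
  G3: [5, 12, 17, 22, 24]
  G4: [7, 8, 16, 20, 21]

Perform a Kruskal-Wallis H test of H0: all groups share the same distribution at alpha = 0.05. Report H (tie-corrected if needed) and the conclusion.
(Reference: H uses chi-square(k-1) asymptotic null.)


Step 1: Combine all N = 20 observations and assign midranks.
sorted (value, group, rank): (5,G3,1), (7,G4,2), (8,G4,3), (11,G2,4), (12,G1,6), (12,G2,6), (12,G3,6), (16,G1,8.5), (16,G4,8.5), (17,G3,10), (19,G1,11), (20,G4,12), (21,G4,13), (22,G1,14.5), (22,G3,14.5), (23,G2,16), (24,G2,17.5), (24,G3,17.5), (26,G1,19.5), (26,G2,19.5)
Step 2: Sum ranks within each group.
R_1 = 59.5 (n_1 = 5)
R_2 = 63 (n_2 = 5)
R_3 = 49 (n_3 = 5)
R_4 = 38.5 (n_4 = 5)
Step 3: H = 12/(N(N+1)) * sum(R_i^2/n_i) - 3(N+1)
     = 12/(20*21) * (59.5^2/5 + 63^2/5 + 49^2/5 + 38.5^2/5) - 3*21
     = 0.028571 * 2278.5 - 63
     = 2.100000.
Step 4: Ties present; correction factor C = 1 - 48/(20^3 - 20) = 0.993985. Corrected H = 2.100000 / 0.993985 = 2.112708.
Step 5: Under H0, H ~ chi^2(3); p-value = 0.549346.
Step 6: alpha = 0.05. fail to reject H0.

H = 2.1127, df = 3, p = 0.549346, fail to reject H0.


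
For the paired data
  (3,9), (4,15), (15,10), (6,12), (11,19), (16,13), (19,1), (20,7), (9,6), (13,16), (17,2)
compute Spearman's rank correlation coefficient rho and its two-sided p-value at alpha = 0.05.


Step 1: Rank x and y separately (midranks; no ties here).
rank(x): 3->1, 4->2, 15->7, 6->3, 11->5, 16->8, 19->10, 20->11, 9->4, 13->6, 17->9
rank(y): 9->5, 15->9, 10->6, 12->7, 19->11, 13->8, 1->1, 7->4, 6->3, 16->10, 2->2
Step 2: d_i = R_x(i) - R_y(i); compute d_i^2.
  (1-5)^2=16, (2-9)^2=49, (7-6)^2=1, (3-7)^2=16, (5-11)^2=36, (8-8)^2=0, (10-1)^2=81, (11-4)^2=49, (4-3)^2=1, (6-10)^2=16, (9-2)^2=49
sum(d^2) = 314.
Step 3: rho = 1 - 6*314 / (11*(11^2 - 1)) = 1 - 1884/1320 = -0.427273.
Step 4: Under H0, t = rho * sqrt((n-2)/(1-rho^2)) = -1.4177 ~ t(9).
Step 5: Two-sided p-value from the t-distribution with 9 df = 0.189944.
Step 6: alpha = 0.05. fail to reject H0.

rho = -0.4273, p = 0.189944, fail to reject H0 at alpha = 0.05.


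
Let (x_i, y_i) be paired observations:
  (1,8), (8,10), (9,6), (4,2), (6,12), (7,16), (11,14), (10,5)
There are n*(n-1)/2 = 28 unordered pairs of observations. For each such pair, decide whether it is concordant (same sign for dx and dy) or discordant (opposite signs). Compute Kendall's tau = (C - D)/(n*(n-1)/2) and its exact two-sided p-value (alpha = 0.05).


Step 1: Enumerate the 28 unordered pairs (i,j) with i<j and classify each by sign(x_j-x_i) * sign(y_j-y_i).
  (1,2):dx=+7,dy=+2->C; (1,3):dx=+8,dy=-2->D; (1,4):dx=+3,dy=-6->D; (1,5):dx=+5,dy=+4->C
  (1,6):dx=+6,dy=+8->C; (1,7):dx=+10,dy=+6->C; (1,8):dx=+9,dy=-3->D; (2,3):dx=+1,dy=-4->D
  (2,4):dx=-4,dy=-8->C; (2,5):dx=-2,dy=+2->D; (2,6):dx=-1,dy=+6->D; (2,7):dx=+3,dy=+4->C
  (2,8):dx=+2,dy=-5->D; (3,4):dx=-5,dy=-4->C; (3,5):dx=-3,dy=+6->D; (3,6):dx=-2,dy=+10->D
  (3,7):dx=+2,dy=+8->C; (3,8):dx=+1,dy=-1->D; (4,5):dx=+2,dy=+10->C; (4,6):dx=+3,dy=+14->C
  (4,7):dx=+7,dy=+12->C; (4,8):dx=+6,dy=+3->C; (5,6):dx=+1,dy=+4->C; (5,7):dx=+5,dy=+2->C
  (5,8):dx=+4,dy=-7->D; (6,7):dx=+4,dy=-2->D; (6,8):dx=+3,dy=-11->D; (7,8):dx=-1,dy=-9->C
Step 2: C = 15, D = 13, total pairs = 28.
Step 3: tau = (C - D)/(n(n-1)/2) = (15 - 13)/28 = 0.071429.
Step 4: Exact two-sided p-value (enumerate n! = 40320 permutations of y under H0): p = 0.904861.
Step 5: alpha = 0.05. fail to reject H0.

tau_b = 0.0714 (C=15, D=13), p = 0.904861, fail to reject H0.


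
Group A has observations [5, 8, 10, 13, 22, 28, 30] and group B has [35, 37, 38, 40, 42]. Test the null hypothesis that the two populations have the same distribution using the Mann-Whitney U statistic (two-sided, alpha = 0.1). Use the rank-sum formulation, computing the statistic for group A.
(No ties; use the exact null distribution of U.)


Step 1: Combine and sort all 12 observations; assign midranks.
sorted (value, group): (5,X), (8,X), (10,X), (13,X), (22,X), (28,X), (30,X), (35,Y), (37,Y), (38,Y), (40,Y), (42,Y)
ranks: 5->1, 8->2, 10->3, 13->4, 22->5, 28->6, 30->7, 35->8, 37->9, 38->10, 40->11, 42->12
Step 2: Rank sum for X: R1 = 1 + 2 + 3 + 4 + 5 + 6 + 7 = 28.
Step 3: U_X = R1 - n1(n1+1)/2 = 28 - 7*8/2 = 28 - 28 = 0.
       U_Y = n1*n2 - U_X = 35 - 0 = 35.
Step 4: No ties, so the exact null distribution of U (based on enumerating the C(12,7) = 792 equally likely rank assignments) gives the two-sided p-value.
Step 5: p-value = 0.002525; compare to alpha = 0.1. reject H0.

U_X = 0, p = 0.002525, reject H0 at alpha = 0.1.


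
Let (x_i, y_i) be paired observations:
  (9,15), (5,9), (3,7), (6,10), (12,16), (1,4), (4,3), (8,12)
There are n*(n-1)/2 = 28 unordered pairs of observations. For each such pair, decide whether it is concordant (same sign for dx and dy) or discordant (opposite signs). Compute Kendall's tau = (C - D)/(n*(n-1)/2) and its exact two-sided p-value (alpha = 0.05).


Step 1: Enumerate the 28 unordered pairs (i,j) with i<j and classify each by sign(x_j-x_i) * sign(y_j-y_i).
  (1,2):dx=-4,dy=-6->C; (1,3):dx=-6,dy=-8->C; (1,4):dx=-3,dy=-5->C; (1,5):dx=+3,dy=+1->C
  (1,6):dx=-8,dy=-11->C; (1,7):dx=-5,dy=-12->C; (1,8):dx=-1,dy=-3->C; (2,3):dx=-2,dy=-2->C
  (2,4):dx=+1,dy=+1->C; (2,5):dx=+7,dy=+7->C; (2,6):dx=-4,dy=-5->C; (2,7):dx=-1,dy=-6->C
  (2,8):dx=+3,dy=+3->C; (3,4):dx=+3,dy=+3->C; (3,5):dx=+9,dy=+9->C; (3,6):dx=-2,dy=-3->C
  (3,7):dx=+1,dy=-4->D; (3,8):dx=+5,dy=+5->C; (4,5):dx=+6,dy=+6->C; (4,6):dx=-5,dy=-6->C
  (4,7):dx=-2,dy=-7->C; (4,8):dx=+2,dy=+2->C; (5,6):dx=-11,dy=-12->C; (5,7):dx=-8,dy=-13->C
  (5,8):dx=-4,dy=-4->C; (6,7):dx=+3,dy=-1->D; (6,8):dx=+7,dy=+8->C; (7,8):dx=+4,dy=+9->C
Step 2: C = 26, D = 2, total pairs = 28.
Step 3: tau = (C - D)/(n(n-1)/2) = (26 - 2)/28 = 0.857143.
Step 4: Exact two-sided p-value (enumerate n! = 40320 permutations of y under H0): p = 0.001736.
Step 5: alpha = 0.05. reject H0.

tau_b = 0.8571 (C=26, D=2), p = 0.001736, reject H0.


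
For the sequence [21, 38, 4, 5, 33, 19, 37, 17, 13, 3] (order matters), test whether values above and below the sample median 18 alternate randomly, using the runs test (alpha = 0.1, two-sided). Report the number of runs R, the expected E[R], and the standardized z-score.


Step 1: Compute median = 18; label A = above, B = below.
Labels in order: AABBAAABBB  (n_A = 5, n_B = 5)
Step 2: Count runs R = 4.
Step 3: Under H0 (random ordering), E[R] = 2*n_A*n_B/(n_A+n_B) + 1 = 2*5*5/10 + 1 = 6.0000.
        Var[R] = 2*n_A*n_B*(2*n_A*n_B - n_A - n_B) / ((n_A+n_B)^2 * (n_A+n_B-1)) = 2000/900 = 2.2222.
        SD[R] = 1.4907.
Step 4: Continuity-corrected z = (R + 0.5 - E[R]) / SD[R] = (4 + 0.5 - 6.0000) / 1.4907 = -1.0062.
Step 5: Two-sided p-value via normal approximation = 2*(1 - Phi(|z|)) = 0.314305.
Step 6: alpha = 0.1. fail to reject H0.

R = 4, z = -1.0062, p = 0.314305, fail to reject H0.


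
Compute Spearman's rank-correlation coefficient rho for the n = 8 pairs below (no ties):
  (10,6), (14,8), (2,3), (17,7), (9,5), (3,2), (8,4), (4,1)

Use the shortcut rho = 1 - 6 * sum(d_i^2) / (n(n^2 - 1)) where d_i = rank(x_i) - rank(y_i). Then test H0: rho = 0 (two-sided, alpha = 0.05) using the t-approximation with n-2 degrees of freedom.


Step 1: Rank x and y separately (midranks; no ties here).
rank(x): 10->6, 14->7, 2->1, 17->8, 9->5, 3->2, 8->4, 4->3
rank(y): 6->6, 8->8, 3->3, 7->7, 5->5, 2->2, 4->4, 1->1
Step 2: d_i = R_x(i) - R_y(i); compute d_i^2.
  (6-6)^2=0, (7-8)^2=1, (1-3)^2=4, (8-7)^2=1, (5-5)^2=0, (2-2)^2=0, (4-4)^2=0, (3-1)^2=4
sum(d^2) = 10.
Step 3: rho = 1 - 6*10 / (8*(8^2 - 1)) = 1 - 60/504 = 0.880952.
Step 4: Under H0, t = rho * sqrt((n-2)/(1-rho^2)) = 4.5601 ~ t(6).
Step 5: Two-sided p-value from the t-distribution with 6 df = 0.003850.
Step 6: alpha = 0.05. reject H0.

rho = 0.8810, p = 0.003850, reject H0 at alpha = 0.05.


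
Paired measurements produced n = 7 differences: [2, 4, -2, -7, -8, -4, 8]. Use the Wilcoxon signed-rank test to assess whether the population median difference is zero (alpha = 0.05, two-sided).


Step 1: Drop any zero differences (none here) and take |d_i|.
|d| = [2, 4, 2, 7, 8, 4, 8]
Step 2: Midrank |d_i| (ties get averaged ranks).
ranks: |2|->1.5, |4|->3.5, |2|->1.5, |7|->5, |8|->6.5, |4|->3.5, |8|->6.5
Step 3: Attach original signs; sum ranks with positive sign and with negative sign.
W+ = 1.5 + 3.5 + 6.5 = 11.5
W- = 1.5 + 5 + 6.5 + 3.5 = 16.5
(Check: W+ + W- = 28 should equal n(n+1)/2 = 28.)
Step 4: Test statistic W = min(W+, W-) = 11.5.
Step 5: Ties in |d|, so use the tie-corrected normal approximation.
        E[W] = n(n+1)/4 = 7*8/4 = 14.
        Tie groups: |d|=2 (t=2), |d|=4 (t=2), |d|=8 (t=2); sum(t^3 - t) = 18.
        Var[W] = n(n+1)(2n+1)/24 - sum(t^3-t)/48 = 840/24 - 18/48 = 34.625.
        z = (W - E[W]) / sqrt(Var[W]) = (11.5 - 14) / 5.8843 = -0.4249.
        Two-sided p = 2*Phi(z) = 0.670939.
Step 6: alpha = 0.05. fail to reject H0.

W+ = 11.5, W- = 16.5, W = min = 11.5, p = 0.670939, fail to reject H0.


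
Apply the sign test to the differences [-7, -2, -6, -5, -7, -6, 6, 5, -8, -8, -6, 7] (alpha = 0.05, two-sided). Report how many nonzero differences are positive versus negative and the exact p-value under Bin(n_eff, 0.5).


Step 1: Discard zero differences. Original n = 12; n_eff = number of nonzero differences = 12.
Nonzero differences (with sign): -7, -2, -6, -5, -7, -6, +6, +5, -8, -8, -6, +7
Step 2: Count signs: positive = 3, negative = 9.
Step 3: Under H0: P(positive) = 0.5, so the number of positives S ~ Bin(12, 0.5).
Step 4: Two-sided exact p-value = sum of Bin(12,0.5) probabilities at or below the observed probability = 0.145996.
Step 5: alpha = 0.05. fail to reject H0.

n_eff = 12, pos = 3, neg = 9, p = 0.145996, fail to reject H0.


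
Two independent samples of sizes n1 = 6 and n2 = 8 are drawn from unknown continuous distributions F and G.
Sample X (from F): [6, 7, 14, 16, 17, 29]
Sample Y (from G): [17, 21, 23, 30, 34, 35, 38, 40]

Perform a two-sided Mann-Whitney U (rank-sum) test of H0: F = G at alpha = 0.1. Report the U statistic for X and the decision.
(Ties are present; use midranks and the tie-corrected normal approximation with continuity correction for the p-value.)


Step 1: Combine and sort all 14 observations; assign midranks.
sorted (value, group): (6,X), (7,X), (14,X), (16,X), (17,X), (17,Y), (21,Y), (23,Y), (29,X), (30,Y), (34,Y), (35,Y), (38,Y), (40,Y)
ranks: 6->1, 7->2, 14->3, 16->4, 17->5.5, 17->5.5, 21->7, 23->8, 29->9, 30->10, 34->11, 35->12, 38->13, 40->14
Step 2: Rank sum for X: R1 = 1 + 2 + 3 + 4 + 5.5 + 9 = 24.5.
Step 3: U_X = R1 - n1(n1+1)/2 = 24.5 - 6*7/2 = 24.5 - 21 = 3.5.
       U_Y = n1*n2 - U_X = 48 - 3.5 = 44.5.
Step 4: Ties are present, so use the tie-corrected normal approximation (with continuity correction) for the p-value.
Step 5: p-value = 0.009743; compare to alpha = 0.1. reject H0.

U_X = 3.5, p = 0.009743, reject H0 at alpha = 0.1.


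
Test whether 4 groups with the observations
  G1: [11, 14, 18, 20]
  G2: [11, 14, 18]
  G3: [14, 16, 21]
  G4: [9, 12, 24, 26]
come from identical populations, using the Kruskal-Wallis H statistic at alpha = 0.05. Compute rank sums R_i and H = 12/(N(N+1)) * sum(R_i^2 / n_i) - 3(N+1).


Step 1: Combine all N = 14 observations and assign midranks.
sorted (value, group, rank): (9,G4,1), (11,G1,2.5), (11,G2,2.5), (12,G4,4), (14,G1,6), (14,G2,6), (14,G3,6), (16,G3,8), (18,G1,9.5), (18,G2,9.5), (20,G1,11), (21,G3,12), (24,G4,13), (26,G4,14)
Step 2: Sum ranks within each group.
R_1 = 29 (n_1 = 4)
R_2 = 18 (n_2 = 3)
R_3 = 26 (n_3 = 3)
R_4 = 32 (n_4 = 4)
Step 3: H = 12/(N(N+1)) * sum(R_i^2/n_i) - 3(N+1)
     = 12/(14*15) * (29^2/4 + 18^2/3 + 26^2/3 + 32^2/4) - 3*15
     = 0.057143 * 799.583 - 45
     = 0.690476.
Step 4: Ties present; correction factor C = 1 - 36/(14^3 - 14) = 0.986813. Corrected H = 0.690476 / 0.986813 = 0.699703.
Step 5: Under H0, H ~ chi^2(3); p-value = 0.873274.
Step 6: alpha = 0.05. fail to reject H0.

H = 0.6997, df = 3, p = 0.873274, fail to reject H0.


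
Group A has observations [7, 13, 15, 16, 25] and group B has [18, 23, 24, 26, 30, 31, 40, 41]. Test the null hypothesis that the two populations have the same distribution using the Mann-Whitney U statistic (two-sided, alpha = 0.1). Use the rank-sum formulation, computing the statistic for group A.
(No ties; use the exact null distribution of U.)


Step 1: Combine and sort all 13 observations; assign midranks.
sorted (value, group): (7,X), (13,X), (15,X), (16,X), (18,Y), (23,Y), (24,Y), (25,X), (26,Y), (30,Y), (31,Y), (40,Y), (41,Y)
ranks: 7->1, 13->2, 15->3, 16->4, 18->5, 23->6, 24->7, 25->8, 26->9, 30->10, 31->11, 40->12, 41->13
Step 2: Rank sum for X: R1 = 1 + 2 + 3 + 4 + 8 = 18.
Step 3: U_X = R1 - n1(n1+1)/2 = 18 - 5*6/2 = 18 - 15 = 3.
       U_Y = n1*n2 - U_X = 40 - 3 = 37.
Step 4: No ties, so the exact null distribution of U (based on enumerating the C(13,5) = 1287 equally likely rank assignments) gives the two-sided p-value.
Step 5: p-value = 0.010878; compare to alpha = 0.1. reject H0.

U_X = 3, p = 0.010878, reject H0 at alpha = 0.1.


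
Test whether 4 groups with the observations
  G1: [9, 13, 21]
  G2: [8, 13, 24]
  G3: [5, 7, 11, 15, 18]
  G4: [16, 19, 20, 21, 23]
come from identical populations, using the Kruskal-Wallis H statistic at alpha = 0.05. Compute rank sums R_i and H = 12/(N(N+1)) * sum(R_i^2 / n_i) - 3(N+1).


Step 1: Combine all N = 16 observations and assign midranks.
sorted (value, group, rank): (5,G3,1), (7,G3,2), (8,G2,3), (9,G1,4), (11,G3,5), (13,G1,6.5), (13,G2,6.5), (15,G3,8), (16,G4,9), (18,G3,10), (19,G4,11), (20,G4,12), (21,G1,13.5), (21,G4,13.5), (23,G4,15), (24,G2,16)
Step 2: Sum ranks within each group.
R_1 = 24 (n_1 = 3)
R_2 = 25.5 (n_2 = 3)
R_3 = 26 (n_3 = 5)
R_4 = 60.5 (n_4 = 5)
Step 3: H = 12/(N(N+1)) * sum(R_i^2/n_i) - 3(N+1)
     = 12/(16*17) * (24^2/3 + 25.5^2/3 + 26^2/5 + 60.5^2/5) - 3*17
     = 0.044118 * 1276 - 51
     = 5.294118.
Step 4: Ties present; correction factor C = 1 - 12/(16^3 - 16) = 0.997059. Corrected H = 5.294118 / 0.997059 = 5.309735.
Step 5: Under H0, H ~ chi^2(3); p-value = 0.150472.
Step 6: alpha = 0.05. fail to reject H0.

H = 5.3097, df = 3, p = 0.150472, fail to reject H0.


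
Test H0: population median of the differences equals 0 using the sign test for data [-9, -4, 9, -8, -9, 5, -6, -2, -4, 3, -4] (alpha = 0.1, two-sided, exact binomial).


Step 1: Discard zero differences. Original n = 11; n_eff = number of nonzero differences = 11.
Nonzero differences (with sign): -9, -4, +9, -8, -9, +5, -6, -2, -4, +3, -4
Step 2: Count signs: positive = 3, negative = 8.
Step 3: Under H0: P(positive) = 0.5, so the number of positives S ~ Bin(11, 0.5).
Step 4: Two-sided exact p-value = sum of Bin(11,0.5) probabilities at or below the observed probability = 0.226562.
Step 5: alpha = 0.1. fail to reject H0.

n_eff = 11, pos = 3, neg = 8, p = 0.226562, fail to reject H0.


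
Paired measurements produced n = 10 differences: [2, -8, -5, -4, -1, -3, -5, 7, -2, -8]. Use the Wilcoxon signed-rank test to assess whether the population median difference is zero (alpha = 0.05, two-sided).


Step 1: Drop any zero differences (none here) and take |d_i|.
|d| = [2, 8, 5, 4, 1, 3, 5, 7, 2, 8]
Step 2: Midrank |d_i| (ties get averaged ranks).
ranks: |2|->2.5, |8|->9.5, |5|->6.5, |4|->5, |1|->1, |3|->4, |5|->6.5, |7|->8, |2|->2.5, |8|->9.5
Step 3: Attach original signs; sum ranks with positive sign and with negative sign.
W+ = 2.5 + 8 = 10.5
W- = 9.5 + 6.5 + 5 + 1 + 4 + 6.5 + 2.5 + 9.5 = 44.5
(Check: W+ + W- = 55 should equal n(n+1)/2 = 55.)
Step 4: Test statistic W = min(W+, W-) = 10.5.
Step 5: Ties in |d|, so use the tie-corrected normal approximation.
        E[W] = n(n+1)/4 = 10*11/4 = 27.5.
        Tie groups: |d|=2 (t=2), |d|=5 (t=2), |d|=8 (t=2); sum(t^3 - t) = 18.
        Var[W] = n(n+1)(2n+1)/24 - sum(t^3-t)/48 = 2310/24 - 18/48 = 95.875.
        z = (W - E[W]) / sqrt(Var[W]) = (10.5 - 27.5) / 9.7916 = -1.7362.
        Two-sided p = 2*Phi(z) = 0.082531.
Step 6: alpha = 0.05. fail to reject H0.

W+ = 10.5, W- = 44.5, W = min = 10.5, p = 0.082531, fail to reject H0.


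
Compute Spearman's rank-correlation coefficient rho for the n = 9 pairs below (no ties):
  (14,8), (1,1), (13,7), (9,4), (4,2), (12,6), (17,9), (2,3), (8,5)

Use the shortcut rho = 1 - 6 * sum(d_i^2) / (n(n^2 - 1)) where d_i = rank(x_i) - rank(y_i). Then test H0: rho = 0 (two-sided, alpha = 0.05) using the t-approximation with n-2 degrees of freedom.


Step 1: Rank x and y separately (midranks; no ties here).
rank(x): 14->8, 1->1, 13->7, 9->5, 4->3, 12->6, 17->9, 2->2, 8->4
rank(y): 8->8, 1->1, 7->7, 4->4, 2->2, 6->6, 9->9, 3->3, 5->5
Step 2: d_i = R_x(i) - R_y(i); compute d_i^2.
  (8-8)^2=0, (1-1)^2=0, (7-7)^2=0, (5-4)^2=1, (3-2)^2=1, (6-6)^2=0, (9-9)^2=0, (2-3)^2=1, (4-5)^2=1
sum(d^2) = 4.
Step 3: rho = 1 - 6*4 / (9*(9^2 - 1)) = 1 - 24/720 = 0.966667.
Step 4: Under H0, t = rho * sqrt((n-2)/(1-rho^2)) = 9.9890 ~ t(7).
Step 5: Two-sided p-value from the t-distribution with 7 df = 0.000022.
Step 6: alpha = 0.05. reject H0.

rho = 0.9667, p = 0.000022, reject H0 at alpha = 0.05.


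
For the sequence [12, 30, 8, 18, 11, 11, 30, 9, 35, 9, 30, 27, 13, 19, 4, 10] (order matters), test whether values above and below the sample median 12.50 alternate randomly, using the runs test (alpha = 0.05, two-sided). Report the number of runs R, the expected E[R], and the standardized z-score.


Step 1: Compute median = 12.50; label A = above, B = below.
Labels in order: BABABBABABAAAABB  (n_A = 8, n_B = 8)
Step 2: Count runs R = 11.
Step 3: Under H0 (random ordering), E[R] = 2*n_A*n_B/(n_A+n_B) + 1 = 2*8*8/16 + 1 = 9.0000.
        Var[R] = 2*n_A*n_B*(2*n_A*n_B - n_A - n_B) / ((n_A+n_B)^2 * (n_A+n_B-1)) = 14336/3840 = 3.7333.
        SD[R] = 1.9322.
Step 4: Continuity-corrected z = (R - 0.5 - E[R]) / SD[R] = (11 - 0.5 - 9.0000) / 1.9322 = 0.7763.
Step 5: Two-sided p-value via normal approximation = 2*(1 - Phi(|z|)) = 0.437558.
Step 6: alpha = 0.05. fail to reject H0.

R = 11, z = 0.7763, p = 0.437558, fail to reject H0.


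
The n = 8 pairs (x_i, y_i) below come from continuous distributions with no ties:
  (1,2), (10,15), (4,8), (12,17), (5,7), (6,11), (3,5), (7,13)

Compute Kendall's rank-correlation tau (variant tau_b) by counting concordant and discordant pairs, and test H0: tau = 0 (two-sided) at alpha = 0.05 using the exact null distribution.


Step 1: Enumerate the 28 unordered pairs (i,j) with i<j and classify each by sign(x_j-x_i) * sign(y_j-y_i).
  (1,2):dx=+9,dy=+13->C; (1,3):dx=+3,dy=+6->C; (1,4):dx=+11,dy=+15->C; (1,5):dx=+4,dy=+5->C
  (1,6):dx=+5,dy=+9->C; (1,7):dx=+2,dy=+3->C; (1,8):dx=+6,dy=+11->C; (2,3):dx=-6,dy=-7->C
  (2,4):dx=+2,dy=+2->C; (2,5):dx=-5,dy=-8->C; (2,6):dx=-4,dy=-4->C; (2,7):dx=-7,dy=-10->C
  (2,8):dx=-3,dy=-2->C; (3,4):dx=+8,dy=+9->C; (3,5):dx=+1,dy=-1->D; (3,6):dx=+2,dy=+3->C
  (3,7):dx=-1,dy=-3->C; (3,8):dx=+3,dy=+5->C; (4,5):dx=-7,dy=-10->C; (4,6):dx=-6,dy=-6->C
  (4,7):dx=-9,dy=-12->C; (4,8):dx=-5,dy=-4->C; (5,6):dx=+1,dy=+4->C; (5,7):dx=-2,dy=-2->C
  (5,8):dx=+2,dy=+6->C; (6,7):dx=-3,dy=-6->C; (6,8):dx=+1,dy=+2->C; (7,8):dx=+4,dy=+8->C
Step 2: C = 27, D = 1, total pairs = 28.
Step 3: tau = (C - D)/(n(n-1)/2) = (27 - 1)/28 = 0.928571.
Step 4: Exact two-sided p-value (enumerate n! = 40320 permutations of y under H0): p = 0.000397.
Step 5: alpha = 0.05. reject H0.

tau_b = 0.9286 (C=27, D=1), p = 0.000397, reject H0.


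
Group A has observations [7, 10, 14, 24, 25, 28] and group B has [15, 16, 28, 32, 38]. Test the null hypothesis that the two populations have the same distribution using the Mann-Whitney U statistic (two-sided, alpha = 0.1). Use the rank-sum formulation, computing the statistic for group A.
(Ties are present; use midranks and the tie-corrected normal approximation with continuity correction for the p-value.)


Step 1: Combine and sort all 11 observations; assign midranks.
sorted (value, group): (7,X), (10,X), (14,X), (15,Y), (16,Y), (24,X), (25,X), (28,X), (28,Y), (32,Y), (38,Y)
ranks: 7->1, 10->2, 14->3, 15->4, 16->5, 24->6, 25->7, 28->8.5, 28->8.5, 32->10, 38->11
Step 2: Rank sum for X: R1 = 1 + 2 + 3 + 6 + 7 + 8.5 = 27.5.
Step 3: U_X = R1 - n1(n1+1)/2 = 27.5 - 6*7/2 = 27.5 - 21 = 6.5.
       U_Y = n1*n2 - U_X = 30 - 6.5 = 23.5.
Step 4: Ties are present, so use the tie-corrected normal approximation (with continuity correction) for the p-value.
Step 5: p-value = 0.143215; compare to alpha = 0.1. fail to reject H0.

U_X = 6.5, p = 0.143215, fail to reject H0 at alpha = 0.1.


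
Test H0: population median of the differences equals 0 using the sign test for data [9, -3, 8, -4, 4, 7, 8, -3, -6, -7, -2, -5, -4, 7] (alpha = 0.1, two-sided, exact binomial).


Step 1: Discard zero differences. Original n = 14; n_eff = number of nonzero differences = 14.
Nonzero differences (with sign): +9, -3, +8, -4, +4, +7, +8, -3, -6, -7, -2, -5, -4, +7
Step 2: Count signs: positive = 6, negative = 8.
Step 3: Under H0: P(positive) = 0.5, so the number of positives S ~ Bin(14, 0.5).
Step 4: Two-sided exact p-value = sum of Bin(14,0.5) probabilities at or below the observed probability = 0.790527.
Step 5: alpha = 0.1. fail to reject H0.

n_eff = 14, pos = 6, neg = 8, p = 0.790527, fail to reject H0.


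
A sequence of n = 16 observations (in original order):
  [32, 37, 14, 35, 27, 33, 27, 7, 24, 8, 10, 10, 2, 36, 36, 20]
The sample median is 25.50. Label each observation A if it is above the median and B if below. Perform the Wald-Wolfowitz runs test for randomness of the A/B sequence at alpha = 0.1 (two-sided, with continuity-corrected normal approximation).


Step 1: Compute median = 25.50; label A = above, B = below.
Labels in order: AABAAAABBBBBBAAB  (n_A = 8, n_B = 8)
Step 2: Count runs R = 6.
Step 3: Under H0 (random ordering), E[R] = 2*n_A*n_B/(n_A+n_B) + 1 = 2*8*8/16 + 1 = 9.0000.
        Var[R] = 2*n_A*n_B*(2*n_A*n_B - n_A - n_B) / ((n_A+n_B)^2 * (n_A+n_B-1)) = 14336/3840 = 3.7333.
        SD[R] = 1.9322.
Step 4: Continuity-corrected z = (R + 0.5 - E[R]) / SD[R] = (6 + 0.5 - 9.0000) / 1.9322 = -1.2939.
Step 5: Two-sided p-value via normal approximation = 2*(1 - Phi(|z|)) = 0.195709.
Step 6: alpha = 0.1. fail to reject H0.

R = 6, z = -1.2939, p = 0.195709, fail to reject H0.


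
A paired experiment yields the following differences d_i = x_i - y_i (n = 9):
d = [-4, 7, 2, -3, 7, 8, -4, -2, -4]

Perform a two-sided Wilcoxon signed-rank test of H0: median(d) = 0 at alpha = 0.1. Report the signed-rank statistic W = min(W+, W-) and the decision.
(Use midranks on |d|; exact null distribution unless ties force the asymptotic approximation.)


Step 1: Drop any zero differences (none here) and take |d_i|.
|d| = [4, 7, 2, 3, 7, 8, 4, 2, 4]
Step 2: Midrank |d_i| (ties get averaged ranks).
ranks: |4|->5, |7|->7.5, |2|->1.5, |3|->3, |7|->7.5, |8|->9, |4|->5, |2|->1.5, |4|->5
Step 3: Attach original signs; sum ranks with positive sign and with negative sign.
W+ = 7.5 + 1.5 + 7.5 + 9 = 25.5
W- = 5 + 3 + 5 + 1.5 + 5 = 19.5
(Check: W+ + W- = 45 should equal n(n+1)/2 = 45.)
Step 4: Test statistic W = min(W+, W-) = 19.5.
Step 5: Ties in |d|, so use the tie-corrected normal approximation.
        E[W] = n(n+1)/4 = 9*10/4 = 22.5.
        Tie groups: |d|=2 (t=2), |d|=4 (t=3), |d|=7 (t=2); sum(t^3 - t) = 36.
        Var[W] = n(n+1)(2n+1)/24 - sum(t^3-t)/48 = 1710/24 - 36/48 = 70.5.
        z = (W - E[W]) / sqrt(Var[W]) = (19.5 - 22.5) / 8.3964 = -0.3573.
        Two-sided p = 2*Phi(z) = 0.720871.
Step 6: alpha = 0.1. fail to reject H0.

W+ = 25.5, W- = 19.5, W = min = 19.5, p = 0.720871, fail to reject H0.


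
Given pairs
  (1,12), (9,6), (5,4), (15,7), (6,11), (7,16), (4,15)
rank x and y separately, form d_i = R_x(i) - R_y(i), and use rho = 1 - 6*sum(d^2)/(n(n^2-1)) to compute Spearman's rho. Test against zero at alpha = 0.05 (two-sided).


Step 1: Rank x and y separately (midranks; no ties here).
rank(x): 1->1, 9->6, 5->3, 15->7, 6->4, 7->5, 4->2
rank(y): 12->5, 6->2, 4->1, 7->3, 11->4, 16->7, 15->6
Step 2: d_i = R_x(i) - R_y(i); compute d_i^2.
  (1-5)^2=16, (6-2)^2=16, (3-1)^2=4, (7-3)^2=16, (4-4)^2=0, (5-7)^2=4, (2-6)^2=16
sum(d^2) = 72.
Step 3: rho = 1 - 6*72 / (7*(7^2 - 1)) = 1 - 432/336 = -0.285714.
Step 4: Under H0, t = rho * sqrt((n-2)/(1-rho^2)) = -0.6667 ~ t(5).
Step 5: Two-sided p-value from the t-distribution with 5 df = 0.534509.
Step 6: alpha = 0.05. fail to reject H0.

rho = -0.2857, p = 0.534509, fail to reject H0 at alpha = 0.05.


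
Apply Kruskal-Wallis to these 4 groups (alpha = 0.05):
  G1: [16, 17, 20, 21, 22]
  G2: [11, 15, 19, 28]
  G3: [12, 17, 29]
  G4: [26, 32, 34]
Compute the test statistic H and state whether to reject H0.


Step 1: Combine all N = 15 observations and assign midranks.
sorted (value, group, rank): (11,G2,1), (12,G3,2), (15,G2,3), (16,G1,4), (17,G1,5.5), (17,G3,5.5), (19,G2,7), (20,G1,8), (21,G1,9), (22,G1,10), (26,G4,11), (28,G2,12), (29,G3,13), (32,G4,14), (34,G4,15)
Step 2: Sum ranks within each group.
R_1 = 36.5 (n_1 = 5)
R_2 = 23 (n_2 = 4)
R_3 = 20.5 (n_3 = 3)
R_4 = 40 (n_4 = 3)
Step 3: H = 12/(N(N+1)) * sum(R_i^2/n_i) - 3(N+1)
     = 12/(15*16) * (36.5^2/5 + 23^2/4 + 20.5^2/3 + 40^2/3) - 3*16
     = 0.050000 * 1072.12 - 48
     = 5.605833.
Step 4: Ties present; correction factor C = 1 - 6/(15^3 - 15) = 0.998214. Corrected H = 5.605833 / 0.998214 = 5.615862.
Step 5: Under H0, H ~ chi^2(3); p-value = 0.131871.
Step 6: alpha = 0.05. fail to reject H0.

H = 5.6159, df = 3, p = 0.131871, fail to reject H0.


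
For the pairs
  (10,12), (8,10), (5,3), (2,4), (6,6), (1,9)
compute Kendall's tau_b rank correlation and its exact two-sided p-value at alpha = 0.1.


Step 1: Enumerate the 15 unordered pairs (i,j) with i<j and classify each by sign(x_j-x_i) * sign(y_j-y_i).
  (1,2):dx=-2,dy=-2->C; (1,3):dx=-5,dy=-9->C; (1,4):dx=-8,dy=-8->C; (1,5):dx=-4,dy=-6->C
  (1,6):dx=-9,dy=-3->C; (2,3):dx=-3,dy=-7->C; (2,4):dx=-6,dy=-6->C; (2,5):dx=-2,dy=-4->C
  (2,6):dx=-7,dy=-1->C; (3,4):dx=-3,dy=+1->D; (3,5):dx=+1,dy=+3->C; (3,6):dx=-4,dy=+6->D
  (4,5):dx=+4,dy=+2->C; (4,6):dx=-1,dy=+5->D; (5,6):dx=-5,dy=+3->D
Step 2: C = 11, D = 4, total pairs = 15.
Step 3: tau = (C - D)/(n(n-1)/2) = (11 - 4)/15 = 0.466667.
Step 4: Exact two-sided p-value (enumerate n! = 720 permutations of y under H0): p = 0.272222.
Step 5: alpha = 0.1. fail to reject H0.

tau_b = 0.4667 (C=11, D=4), p = 0.272222, fail to reject H0.


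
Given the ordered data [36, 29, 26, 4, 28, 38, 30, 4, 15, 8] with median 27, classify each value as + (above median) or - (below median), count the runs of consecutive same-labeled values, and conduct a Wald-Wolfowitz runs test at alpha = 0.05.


Step 1: Compute median = 27; label A = above, B = below.
Labels in order: AABBAAABBB  (n_A = 5, n_B = 5)
Step 2: Count runs R = 4.
Step 3: Under H0 (random ordering), E[R] = 2*n_A*n_B/(n_A+n_B) + 1 = 2*5*5/10 + 1 = 6.0000.
        Var[R] = 2*n_A*n_B*(2*n_A*n_B - n_A - n_B) / ((n_A+n_B)^2 * (n_A+n_B-1)) = 2000/900 = 2.2222.
        SD[R] = 1.4907.
Step 4: Continuity-corrected z = (R + 0.5 - E[R]) / SD[R] = (4 + 0.5 - 6.0000) / 1.4907 = -1.0062.
Step 5: Two-sided p-value via normal approximation = 2*(1 - Phi(|z|)) = 0.314305.
Step 6: alpha = 0.05. fail to reject H0.

R = 4, z = -1.0062, p = 0.314305, fail to reject H0.


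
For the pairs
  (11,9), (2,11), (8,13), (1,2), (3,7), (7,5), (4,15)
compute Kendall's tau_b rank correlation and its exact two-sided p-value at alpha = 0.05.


Step 1: Enumerate the 21 unordered pairs (i,j) with i<j and classify each by sign(x_j-x_i) * sign(y_j-y_i).
  (1,2):dx=-9,dy=+2->D; (1,3):dx=-3,dy=+4->D; (1,4):dx=-10,dy=-7->C; (1,5):dx=-8,dy=-2->C
  (1,6):dx=-4,dy=-4->C; (1,7):dx=-7,dy=+6->D; (2,3):dx=+6,dy=+2->C; (2,4):dx=-1,dy=-9->C
  (2,5):dx=+1,dy=-4->D; (2,6):dx=+5,dy=-6->D; (2,7):dx=+2,dy=+4->C; (3,4):dx=-7,dy=-11->C
  (3,5):dx=-5,dy=-6->C; (3,6):dx=-1,dy=-8->C; (3,7):dx=-4,dy=+2->D; (4,5):dx=+2,dy=+5->C
  (4,6):dx=+6,dy=+3->C; (4,7):dx=+3,dy=+13->C; (5,6):dx=+4,dy=-2->D; (5,7):dx=+1,dy=+8->C
  (6,7):dx=-3,dy=+10->D
Step 2: C = 13, D = 8, total pairs = 21.
Step 3: tau = (C - D)/(n(n-1)/2) = (13 - 8)/21 = 0.238095.
Step 4: Exact two-sided p-value (enumerate n! = 5040 permutations of y under H0): p = 0.561905.
Step 5: alpha = 0.05. fail to reject H0.

tau_b = 0.2381 (C=13, D=8), p = 0.561905, fail to reject H0.


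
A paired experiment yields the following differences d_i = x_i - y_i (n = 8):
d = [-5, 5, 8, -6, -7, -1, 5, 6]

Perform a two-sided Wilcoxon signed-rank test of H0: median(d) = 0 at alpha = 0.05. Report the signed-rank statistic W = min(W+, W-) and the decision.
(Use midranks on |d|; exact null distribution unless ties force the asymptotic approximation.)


Step 1: Drop any zero differences (none here) and take |d_i|.
|d| = [5, 5, 8, 6, 7, 1, 5, 6]
Step 2: Midrank |d_i| (ties get averaged ranks).
ranks: |5|->3, |5|->3, |8|->8, |6|->5.5, |7|->7, |1|->1, |5|->3, |6|->5.5
Step 3: Attach original signs; sum ranks with positive sign and with negative sign.
W+ = 3 + 8 + 3 + 5.5 = 19.5
W- = 3 + 5.5 + 7 + 1 = 16.5
(Check: W+ + W- = 36 should equal n(n+1)/2 = 36.)
Step 4: Test statistic W = min(W+, W-) = 16.5.
Step 5: Ties in |d|, so use the tie-corrected normal approximation.
        E[W] = n(n+1)/4 = 8*9/4 = 18.
        Tie groups: |d|=5 (t=3), |d|=6 (t=2); sum(t^3 - t) = 30.
        Var[W] = n(n+1)(2n+1)/24 - sum(t^3-t)/48 = 1224/24 - 30/48 = 50.375.
        z = (W - E[W]) / sqrt(Var[W]) = (16.5 - 18) / 7.0975 = -0.2113.
        Two-sided p = 2*Phi(z) = 0.832621.
Step 6: alpha = 0.05. fail to reject H0.

W+ = 19.5, W- = 16.5, W = min = 16.5, p = 0.832621, fail to reject H0.


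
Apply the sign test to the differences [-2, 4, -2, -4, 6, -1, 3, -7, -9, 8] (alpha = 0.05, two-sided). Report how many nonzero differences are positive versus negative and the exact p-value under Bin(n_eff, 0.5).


Step 1: Discard zero differences. Original n = 10; n_eff = number of nonzero differences = 10.
Nonzero differences (with sign): -2, +4, -2, -4, +6, -1, +3, -7, -9, +8
Step 2: Count signs: positive = 4, negative = 6.
Step 3: Under H0: P(positive) = 0.5, so the number of positives S ~ Bin(10, 0.5).
Step 4: Two-sided exact p-value = sum of Bin(10,0.5) probabilities at or below the observed probability = 0.753906.
Step 5: alpha = 0.05. fail to reject H0.

n_eff = 10, pos = 4, neg = 6, p = 0.753906, fail to reject H0.


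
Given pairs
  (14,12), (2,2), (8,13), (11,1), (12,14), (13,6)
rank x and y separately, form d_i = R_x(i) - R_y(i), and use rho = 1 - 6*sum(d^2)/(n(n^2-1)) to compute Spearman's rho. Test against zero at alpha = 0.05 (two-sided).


Step 1: Rank x and y separately (midranks; no ties here).
rank(x): 14->6, 2->1, 8->2, 11->3, 12->4, 13->5
rank(y): 12->4, 2->2, 13->5, 1->1, 14->6, 6->3
Step 2: d_i = R_x(i) - R_y(i); compute d_i^2.
  (6-4)^2=4, (1-2)^2=1, (2-5)^2=9, (3-1)^2=4, (4-6)^2=4, (5-3)^2=4
sum(d^2) = 26.
Step 3: rho = 1 - 6*26 / (6*(6^2 - 1)) = 1 - 156/210 = 0.257143.
Step 4: Under H0, t = rho * sqrt((n-2)/(1-rho^2)) = 0.5322 ~ t(4).
Step 5: Two-sided p-value from the t-distribution with 4 df = 0.622787.
Step 6: alpha = 0.05. fail to reject H0.

rho = 0.2571, p = 0.622787, fail to reject H0 at alpha = 0.05.


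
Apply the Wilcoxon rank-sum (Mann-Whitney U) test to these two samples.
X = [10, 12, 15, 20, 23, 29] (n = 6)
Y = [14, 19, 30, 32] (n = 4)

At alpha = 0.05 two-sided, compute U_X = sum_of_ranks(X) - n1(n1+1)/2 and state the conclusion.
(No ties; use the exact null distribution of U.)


Step 1: Combine and sort all 10 observations; assign midranks.
sorted (value, group): (10,X), (12,X), (14,Y), (15,X), (19,Y), (20,X), (23,X), (29,X), (30,Y), (32,Y)
ranks: 10->1, 12->2, 14->3, 15->4, 19->5, 20->6, 23->7, 29->8, 30->9, 32->10
Step 2: Rank sum for X: R1 = 1 + 2 + 4 + 6 + 7 + 8 = 28.
Step 3: U_X = R1 - n1(n1+1)/2 = 28 - 6*7/2 = 28 - 21 = 7.
       U_Y = n1*n2 - U_X = 24 - 7 = 17.
Step 4: No ties, so the exact null distribution of U (based on enumerating the C(10,6) = 210 equally likely rank assignments) gives the two-sided p-value.
Step 5: p-value = 0.352381; compare to alpha = 0.05. fail to reject H0.

U_X = 7, p = 0.352381, fail to reject H0 at alpha = 0.05.


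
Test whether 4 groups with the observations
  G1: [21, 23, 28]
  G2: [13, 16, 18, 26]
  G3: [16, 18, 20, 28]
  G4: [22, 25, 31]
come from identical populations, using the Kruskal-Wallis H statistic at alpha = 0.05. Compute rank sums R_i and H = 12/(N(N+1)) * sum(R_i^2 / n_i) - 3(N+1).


Step 1: Combine all N = 14 observations and assign midranks.
sorted (value, group, rank): (13,G2,1), (16,G2,2.5), (16,G3,2.5), (18,G2,4.5), (18,G3,4.5), (20,G3,6), (21,G1,7), (22,G4,8), (23,G1,9), (25,G4,10), (26,G2,11), (28,G1,12.5), (28,G3,12.5), (31,G4,14)
Step 2: Sum ranks within each group.
R_1 = 28.5 (n_1 = 3)
R_2 = 19 (n_2 = 4)
R_3 = 25.5 (n_3 = 4)
R_4 = 32 (n_4 = 3)
Step 3: H = 12/(N(N+1)) * sum(R_i^2/n_i) - 3(N+1)
     = 12/(14*15) * (28.5^2/3 + 19^2/4 + 25.5^2/4 + 32^2/3) - 3*15
     = 0.057143 * 864.896 - 45
     = 4.422619.
Step 4: Ties present; correction factor C = 1 - 18/(14^3 - 14) = 0.993407. Corrected H = 4.422619 / 0.993407 = 4.451973.
Step 5: Under H0, H ~ chi^2(3); p-value = 0.216614.
Step 6: alpha = 0.05. fail to reject H0.

H = 4.4520, df = 3, p = 0.216614, fail to reject H0.
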